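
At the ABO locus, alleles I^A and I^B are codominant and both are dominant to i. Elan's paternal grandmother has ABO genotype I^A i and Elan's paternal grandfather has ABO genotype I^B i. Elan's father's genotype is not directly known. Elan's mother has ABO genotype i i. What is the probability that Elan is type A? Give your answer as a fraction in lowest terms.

1/4

Elan's father's ABO genotype from I^A i × I^B i: 1/4 I^A I^B, 1/4 I^A i, 1/4 I^B i, 1/4 i i.
Crossing each possibility with the mother i i and summing P(type A): 1/4·1/2 + 1/4·1/2 + 1/4·0 + 1/4·0 = 1/4.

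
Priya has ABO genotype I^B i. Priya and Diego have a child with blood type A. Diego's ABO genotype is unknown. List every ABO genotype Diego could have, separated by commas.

I^A I^A, I^A I^B, I^A i

For each candidate genotype of Diego, check whether crossing it with I^B i can produce every observed child phenotype.
  I^A I^A → possible child types {A, AB} ✓
  I^A I^B → possible child types {A, B, AB} ✓
  I^A i → possible child types {O, A, B, AB} ✓
  I^B I^B → possible child types {B} ✗
  I^B i → possible child types {O, B} ✗
  i i → possible child types {O, B} ✗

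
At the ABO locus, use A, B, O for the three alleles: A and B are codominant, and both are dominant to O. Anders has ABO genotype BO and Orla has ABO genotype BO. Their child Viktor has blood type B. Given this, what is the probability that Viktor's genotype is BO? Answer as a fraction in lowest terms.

Cross BO × BO → 1/4 BB, 1/2 BO, 1/4 OO.
Type-B genotypes among offspring: BB (1/4), BO (1/2); total 3/4.
P(BO | type B) = (1/2) / (3/4) = 2/3.

2/3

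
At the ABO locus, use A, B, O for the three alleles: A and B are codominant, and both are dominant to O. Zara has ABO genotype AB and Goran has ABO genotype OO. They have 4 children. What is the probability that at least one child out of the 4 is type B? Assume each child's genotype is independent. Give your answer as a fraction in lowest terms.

15/16

ABO cross AB × OO → 1/2 A, 1/2 B.
So P(type B) = 1/2 per child.
P(none) = (1/2)^4 = 1/16; P(at least one) = 1 − 1/16 = 15/16.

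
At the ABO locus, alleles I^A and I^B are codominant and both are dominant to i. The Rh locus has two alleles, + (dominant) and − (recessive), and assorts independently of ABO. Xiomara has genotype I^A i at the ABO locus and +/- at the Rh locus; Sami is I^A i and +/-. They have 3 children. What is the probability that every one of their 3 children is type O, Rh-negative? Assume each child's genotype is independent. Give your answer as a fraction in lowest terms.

1/4096

ABO cross I^A i × I^A i → 1/4 O, 3/4 A.
Rh cross +/- × +/- → 3/4 Rh+, 1/4 Rh-; so P(type O, Rh-negative) = 1/4 × 1/4 = 1/16 per child.
All 3 independent: (1/16)^3 = 1/4096.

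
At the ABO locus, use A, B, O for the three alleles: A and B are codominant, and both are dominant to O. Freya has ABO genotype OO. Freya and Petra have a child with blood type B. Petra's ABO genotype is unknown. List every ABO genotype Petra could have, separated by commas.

AB, BB, BO

For each candidate genotype of Petra, check whether crossing it with OO can produce every observed child phenotype.
  AA → possible child types {A} ✗
  AB → possible child types {A, B} ✓
  AO → possible child types {O, A} ✗
  BB → possible child types {B} ✓
  BO → possible child types {O, B} ✓
  OO → possible child types {O} ✗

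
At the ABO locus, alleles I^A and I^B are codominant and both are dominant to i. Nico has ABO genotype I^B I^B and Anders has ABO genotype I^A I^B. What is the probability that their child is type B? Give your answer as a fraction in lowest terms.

ABO cross I^B I^B × I^A I^B → offspring phenotypes: 1/2 B, 1/2 AB.
So P(type B) = 1/2.

1/2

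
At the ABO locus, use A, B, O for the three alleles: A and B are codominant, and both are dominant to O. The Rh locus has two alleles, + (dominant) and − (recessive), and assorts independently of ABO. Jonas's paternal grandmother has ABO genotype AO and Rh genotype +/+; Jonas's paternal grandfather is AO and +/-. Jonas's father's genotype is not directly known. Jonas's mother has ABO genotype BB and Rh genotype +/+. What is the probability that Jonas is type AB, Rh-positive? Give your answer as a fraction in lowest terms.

Jonas's father's ABO genotype from AO × AO: 1/4 AA, 1/2 AO, 1/4 OO.
Crossing each possibility with the mother BB and summing P(type AB): 1/4·1 + 1/2·1/2 + 1/4·0 = 1/2.
Similarly for Rh via the father's Rh distribution: P(Rh+) = 1.
Independent loci: 1/2 × 1 = 1/2.

1/2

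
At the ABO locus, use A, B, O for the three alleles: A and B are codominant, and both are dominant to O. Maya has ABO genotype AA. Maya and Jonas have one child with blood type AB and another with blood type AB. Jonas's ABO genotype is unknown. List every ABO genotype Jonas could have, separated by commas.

AB, BB, BO

For each candidate genotype of Jonas, check whether crossing it with AA can produce every observed child phenotype.
  AA → possible child types {A} ✗
  AB → possible child types {A, AB} ✓
  AO → possible child types {A} ✗
  BB → possible child types {AB} ✓
  BO → possible child types {A, AB} ✓
  OO → possible child types {A} ✗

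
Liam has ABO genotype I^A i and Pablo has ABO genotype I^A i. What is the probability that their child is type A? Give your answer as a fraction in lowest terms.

3/4

ABO cross I^A i × I^A i → offspring phenotypes: 1/4 O, 3/4 A.
So P(type A) = 3/4.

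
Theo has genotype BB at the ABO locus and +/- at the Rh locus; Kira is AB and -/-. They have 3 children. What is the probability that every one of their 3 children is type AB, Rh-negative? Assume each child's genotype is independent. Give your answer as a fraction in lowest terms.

1/64

ABO cross BB × AB → 1/2 B, 1/2 AB.
Rh cross +/- × -/- → 1/2 Rh+, 1/2 Rh-; so P(type AB, Rh-negative) = 1/2 × 1/2 = 1/4 per child.
All 3 independent: (1/4)^3 = 1/64.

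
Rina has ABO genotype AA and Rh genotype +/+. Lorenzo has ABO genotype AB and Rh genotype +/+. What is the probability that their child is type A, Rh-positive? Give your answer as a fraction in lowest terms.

1/2

ABO cross AA × AB → offspring phenotypes: 1/2 A, 1/2 AB.
Rh cross +/+ × +/+ → 1 Rh+.
Independent loci: P(type A, Rh-positive) = 1/2 × 1 = 1/2.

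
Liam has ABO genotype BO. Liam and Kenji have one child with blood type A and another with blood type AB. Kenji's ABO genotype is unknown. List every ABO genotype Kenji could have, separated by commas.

AA, AB, AO

For each candidate genotype of Kenji, check whether crossing it with BO can produce every observed child phenotype.
  AA → possible child types {A, AB} ✓
  AB → possible child types {A, B, AB} ✓
  AO → possible child types {O, A, B, AB} ✓
  BB → possible child types {B} ✗
  BO → possible child types {O, B} ✗
  OO → possible child types {O, B} ✗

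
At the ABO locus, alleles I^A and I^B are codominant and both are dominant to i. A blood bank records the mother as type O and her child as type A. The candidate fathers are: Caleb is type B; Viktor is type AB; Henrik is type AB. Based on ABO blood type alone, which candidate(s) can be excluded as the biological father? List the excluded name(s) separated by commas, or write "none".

A candidate is excluded only if no genotype consistent with his phenotype could produce a type A child with a type O mother.
Caleb (type B): no genotype consistent with that phenotype can produce a type-A child with a type-O mother.

Caleb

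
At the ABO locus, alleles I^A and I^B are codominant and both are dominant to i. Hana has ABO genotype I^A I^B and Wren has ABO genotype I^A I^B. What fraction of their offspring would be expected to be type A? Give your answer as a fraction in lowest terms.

1/4

ABO cross I^A I^B × I^A I^B → offspring phenotypes: 1/4 A, 1/4 B, 1/2 AB.
So P(type A) = 1/4.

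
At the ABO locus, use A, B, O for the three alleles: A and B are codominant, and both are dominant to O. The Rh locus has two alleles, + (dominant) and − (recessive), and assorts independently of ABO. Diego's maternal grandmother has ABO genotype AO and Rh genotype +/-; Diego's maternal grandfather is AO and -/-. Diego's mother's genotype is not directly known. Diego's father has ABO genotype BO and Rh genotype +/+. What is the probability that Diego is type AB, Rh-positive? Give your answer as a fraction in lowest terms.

Diego's mother's ABO genotype from AO × AO: 1/4 AA, 1/2 AO, 1/4 OO.
Crossing each possibility with the father BO and summing P(type AB): 1/4·1/2 + 1/2·1/4 + 1/4·0 = 1/4.
Similarly for Rh via the mother's Rh distribution: P(Rh+) = 1.
Independent loci: 1/4 × 1 = 1/4.

1/4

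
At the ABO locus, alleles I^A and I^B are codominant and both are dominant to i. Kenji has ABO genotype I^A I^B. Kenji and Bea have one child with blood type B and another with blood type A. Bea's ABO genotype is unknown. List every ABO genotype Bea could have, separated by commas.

I^A I^B, I^A i, I^B i, i i

For each candidate genotype of Bea, check whether crossing it with I^A I^B can produce every observed child phenotype.
  I^A I^A → possible child types {A, AB} ✗
  I^A I^B → possible child types {A, B, AB} ✓
  I^A i → possible child types {A, B, AB} ✓
  I^B I^B → possible child types {B, AB} ✗
  I^B i → possible child types {A, B, AB} ✓
  i i → possible child types {A, B} ✓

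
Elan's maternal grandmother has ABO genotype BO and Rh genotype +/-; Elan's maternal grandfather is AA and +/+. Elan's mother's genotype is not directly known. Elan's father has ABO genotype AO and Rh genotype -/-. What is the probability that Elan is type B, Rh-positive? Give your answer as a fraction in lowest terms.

Elan's mother's ABO genotype from BO × AA: 1/2 AB, 1/2 AO.
Crossing each possibility with the father AO and summing P(type B): 1/2·1/4 + 1/2·0 = 1/8.
Similarly for Rh via the mother's Rh distribution: P(Rh+) = 3/4.
Independent loci: 1/8 × 3/4 = 3/32.

3/32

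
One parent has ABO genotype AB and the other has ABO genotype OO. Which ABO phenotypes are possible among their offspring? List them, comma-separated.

Gametes from AB × OO give offspring ABO genotypes AO, BO, i.e. phenotypes A, B.

A, B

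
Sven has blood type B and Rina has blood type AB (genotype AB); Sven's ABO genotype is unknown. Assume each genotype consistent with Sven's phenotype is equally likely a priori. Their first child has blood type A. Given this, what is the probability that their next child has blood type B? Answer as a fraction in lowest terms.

Possible genotypes: Sven ∈ {BB, BO}; Rina ∈ {AB}.
Weight each parental genotype pair by prior × P(type-A child):
  BO × AB: posterior weight 1; P(next child type B) = 1/2.
Weighted sum = 1/2.

1/2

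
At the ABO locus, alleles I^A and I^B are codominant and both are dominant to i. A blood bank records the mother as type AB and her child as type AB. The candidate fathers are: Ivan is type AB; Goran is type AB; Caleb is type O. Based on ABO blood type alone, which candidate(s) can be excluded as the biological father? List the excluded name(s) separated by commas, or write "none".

A candidate is excluded only if no genotype consistent with his phenotype could produce a type AB child with a type AB mother.
Caleb (type O): no genotype consistent with that phenotype can produce a type-AB child with a type-AB mother.

Caleb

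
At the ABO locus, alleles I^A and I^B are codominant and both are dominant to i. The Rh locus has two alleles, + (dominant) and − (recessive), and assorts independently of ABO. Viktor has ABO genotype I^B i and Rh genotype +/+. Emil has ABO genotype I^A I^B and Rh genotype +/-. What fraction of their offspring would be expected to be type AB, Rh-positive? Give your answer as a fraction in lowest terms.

ABO cross I^B i × I^A I^B → offspring phenotypes: 1/4 A, 1/2 B, 1/4 AB.
Rh cross +/+ × +/- → 1 Rh+.
Independent loci: P(type AB, Rh-positive) = 1/4 × 1 = 1/4.

1/4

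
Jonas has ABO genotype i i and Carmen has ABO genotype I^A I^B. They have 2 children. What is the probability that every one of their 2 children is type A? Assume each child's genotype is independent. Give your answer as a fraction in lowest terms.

1/4

ABO cross i i × I^A I^B → 1/2 A, 1/2 B.
So P(type A) = 1/2 per child.
All 2 independent: (1/2)^2 = 1/4.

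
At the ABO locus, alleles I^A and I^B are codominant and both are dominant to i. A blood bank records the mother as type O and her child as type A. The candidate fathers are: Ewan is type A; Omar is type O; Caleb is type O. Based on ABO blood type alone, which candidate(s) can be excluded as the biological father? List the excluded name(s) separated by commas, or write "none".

Omar, Caleb

A candidate is excluded only if no genotype consistent with his phenotype could produce a type A child with a type O mother.
Omar (type O): no genotype consistent with that phenotype can produce a type-A child with a type-O mother.
Caleb (type O): no genotype consistent with that phenotype can produce a type-A child with a type-O mother.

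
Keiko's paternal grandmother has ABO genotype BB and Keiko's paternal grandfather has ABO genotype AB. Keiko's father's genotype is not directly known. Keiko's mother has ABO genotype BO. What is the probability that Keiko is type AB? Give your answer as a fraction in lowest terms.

Keiko's father's ABO genotype from BB × AB: 1/2 AB, 1/2 BB.
Crossing each possibility with the mother BO and summing P(type AB): 1/2·1/4 + 1/2·0 = 1/8.

1/8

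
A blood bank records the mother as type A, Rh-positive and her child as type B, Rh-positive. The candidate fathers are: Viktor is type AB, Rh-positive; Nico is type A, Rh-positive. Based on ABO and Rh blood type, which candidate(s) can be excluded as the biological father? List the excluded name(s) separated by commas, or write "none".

Nico

A candidate is excluded only if no genotype consistent with his phenotype could produce a type B, Rh-positive child with a type A, Rh-positive mother.
Nico (type A, Rh+): no genotype consistent with that phenotype can produce a type-B Rh+ child with a type-A mother.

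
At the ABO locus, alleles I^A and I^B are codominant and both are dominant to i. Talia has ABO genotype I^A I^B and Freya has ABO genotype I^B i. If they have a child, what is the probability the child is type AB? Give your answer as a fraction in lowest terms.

1/4

ABO cross I^A I^B × I^B i → offspring phenotypes: 1/4 A, 1/2 B, 1/4 AB.
So P(type AB) = 1/4.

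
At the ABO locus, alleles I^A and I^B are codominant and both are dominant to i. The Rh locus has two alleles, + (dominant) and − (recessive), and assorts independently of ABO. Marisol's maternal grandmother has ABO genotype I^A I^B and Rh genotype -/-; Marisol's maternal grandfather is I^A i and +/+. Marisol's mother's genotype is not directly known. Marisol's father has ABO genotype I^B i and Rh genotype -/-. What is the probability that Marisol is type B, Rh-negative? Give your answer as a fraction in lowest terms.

Marisol's mother's ABO genotype from I^A I^B × I^A i: 1/4 I^A I^A, 1/4 I^A I^B, 1/4 I^A i, 1/4 I^B i.
Crossing each possibility with the father I^B i and summing P(type B): 1/4·0 + 1/4·1/2 + 1/4·1/4 + 1/4·3/4 = 3/8.
Similarly for Rh via the mother's Rh distribution: P(Rh-) = 1/2.
Independent loci: 3/8 × 1/2 = 3/16.

3/16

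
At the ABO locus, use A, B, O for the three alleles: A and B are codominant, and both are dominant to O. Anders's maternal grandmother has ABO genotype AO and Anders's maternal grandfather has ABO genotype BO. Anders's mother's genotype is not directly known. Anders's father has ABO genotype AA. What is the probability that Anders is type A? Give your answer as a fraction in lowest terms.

3/4

Anders's mother's ABO genotype from AO × BO: 1/4 AB, 1/4 AO, 1/4 BO, 1/4 OO.
Crossing each possibility with the father AA and summing P(type A): 1/4·1/2 + 1/4·1 + 1/4·1/2 + 1/4·1 = 3/4.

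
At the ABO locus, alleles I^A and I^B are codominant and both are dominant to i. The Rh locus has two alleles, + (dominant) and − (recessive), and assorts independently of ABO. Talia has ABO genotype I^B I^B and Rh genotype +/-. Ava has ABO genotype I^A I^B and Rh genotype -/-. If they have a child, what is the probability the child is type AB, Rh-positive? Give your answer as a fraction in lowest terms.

1/4

ABO cross I^B I^B × I^A I^B → offspring phenotypes: 1/2 B, 1/2 AB.
Rh cross +/- × -/- → 1/2 Rh+, 1/2 Rh-.
Independent loci: P(type AB, Rh-positive) = 1/2 × 1/2 = 1/4.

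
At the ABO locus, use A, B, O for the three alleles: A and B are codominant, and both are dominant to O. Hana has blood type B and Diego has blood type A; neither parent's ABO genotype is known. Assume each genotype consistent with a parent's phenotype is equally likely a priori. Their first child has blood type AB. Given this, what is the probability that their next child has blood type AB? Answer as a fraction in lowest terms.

Possible genotypes: Hana ∈ {BB, BO}; Diego ∈ {AA, AO}.
Weight each parental genotype pair by prior × P(type-AB child):
  BB × AA: posterior weight 4/9; P(next child type AB) = 1.
  BB × AO: posterior weight 2/9; P(next child type AB) = 1/2.
  BO × AA: posterior weight 2/9; P(next child type AB) = 1/2.
  BO × AO: posterior weight 1/9; P(next child type AB) = 1/4.
Weighted sum = 25/36.

25/36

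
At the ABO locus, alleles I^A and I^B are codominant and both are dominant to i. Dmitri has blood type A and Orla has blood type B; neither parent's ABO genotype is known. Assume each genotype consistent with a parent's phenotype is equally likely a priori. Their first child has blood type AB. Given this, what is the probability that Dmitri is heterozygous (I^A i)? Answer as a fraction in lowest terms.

1/3

Possible genotypes: Dmitri ∈ {I^A I^A, I^A i}; Orla ∈ {I^B I^B, I^B i}.
Weight each parental genotype pair by prior × P(type-AB child):
  I^A I^A × I^B I^B: posterior weight 4/9.
  I^A I^A × I^B i: posterior weight 2/9.
  I^A i × I^B I^B: posterior weight 2/9.
  I^A i × I^B i: posterior weight 1/9.
Sum the posterior weight over pairs where Dmitri is I^A i: 1/3.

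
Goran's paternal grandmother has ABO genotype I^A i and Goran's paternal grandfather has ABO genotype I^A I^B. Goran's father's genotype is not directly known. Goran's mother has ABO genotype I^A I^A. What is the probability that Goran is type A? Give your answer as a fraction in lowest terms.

3/4

Goran's father's ABO genotype from I^A i × I^A I^B: 1/4 I^A I^A, 1/4 I^A I^B, 1/4 I^A i, 1/4 I^B i.
Crossing each possibility with the mother I^A I^A and summing P(type A): 1/4·1 + 1/4·1/2 + 1/4·1 + 1/4·1/2 = 3/4.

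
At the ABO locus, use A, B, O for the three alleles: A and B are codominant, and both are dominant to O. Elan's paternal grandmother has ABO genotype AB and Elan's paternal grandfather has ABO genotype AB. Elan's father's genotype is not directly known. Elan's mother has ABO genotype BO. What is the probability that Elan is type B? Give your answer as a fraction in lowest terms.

1/2

Elan's father's ABO genotype from AB × AB: 1/4 AA, 1/2 AB, 1/4 BB.
Crossing each possibility with the mother BO and summing P(type B): 1/4·0 + 1/2·1/2 + 1/4·1 = 1/2.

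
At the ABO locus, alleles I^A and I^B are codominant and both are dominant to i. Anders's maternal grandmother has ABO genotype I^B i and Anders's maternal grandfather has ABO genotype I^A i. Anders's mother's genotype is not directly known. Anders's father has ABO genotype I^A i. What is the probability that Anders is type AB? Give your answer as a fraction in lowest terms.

Anders's mother's ABO genotype from I^B i × I^A i: 1/4 I^A I^B, 1/4 I^A i, 1/4 I^B i, 1/4 i i.
Crossing each possibility with the father I^A i and summing P(type AB): 1/4·1/4 + 1/4·0 + 1/4·1/4 + 1/4·0 = 1/8.

1/8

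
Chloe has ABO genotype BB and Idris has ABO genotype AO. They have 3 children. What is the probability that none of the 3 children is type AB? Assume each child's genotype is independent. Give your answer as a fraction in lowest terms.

ABO cross BB × AO → 1/2 B, 1/2 AB.
So P(type AB) = 1/2 per child.
P(not type AB) = 1/2 for one child; (1/2)^3 = 1/8.

1/8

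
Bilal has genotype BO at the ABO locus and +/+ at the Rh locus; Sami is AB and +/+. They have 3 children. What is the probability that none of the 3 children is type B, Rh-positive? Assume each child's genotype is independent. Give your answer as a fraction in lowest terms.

1/8

ABO cross BO × AB → 1/4 A, 1/2 B, 1/4 AB.
Rh cross +/+ × +/+ → 1 Rh+; so P(type B, Rh-positive) = 1/2 × 1 = 1/2 per child.
P(not type B, Rh-positive) = 1/2 for one child; (1/2)^3 = 1/8.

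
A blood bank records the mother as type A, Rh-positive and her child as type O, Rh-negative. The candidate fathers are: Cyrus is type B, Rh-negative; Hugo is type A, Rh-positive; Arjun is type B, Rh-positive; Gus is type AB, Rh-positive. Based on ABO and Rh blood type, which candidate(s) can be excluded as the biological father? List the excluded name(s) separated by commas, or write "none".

Gus

A candidate is excluded only if no genotype consistent with his phenotype could produce a type O, Rh-negative child with a type A, Rh-positive mother.
Gus (type AB, Rh+): no genotype consistent with that phenotype can produce a type-O Rh- child with a type-A mother.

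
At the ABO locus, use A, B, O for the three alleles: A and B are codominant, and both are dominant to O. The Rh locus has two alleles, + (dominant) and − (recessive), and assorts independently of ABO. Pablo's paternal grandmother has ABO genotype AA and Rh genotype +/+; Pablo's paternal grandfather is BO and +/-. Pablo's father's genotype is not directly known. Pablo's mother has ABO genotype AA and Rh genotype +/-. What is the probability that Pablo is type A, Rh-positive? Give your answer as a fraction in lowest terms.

21/32

Pablo's father's ABO genotype from AA × BO: 1/2 AB, 1/2 AO.
Crossing each possibility with the mother AA and summing P(type A): 1/2·1/2 + 1/2·1 = 3/4.
Similarly for Rh via the father's Rh distribution: P(Rh+) = 7/8.
Independent loci: 3/4 × 7/8 = 21/32.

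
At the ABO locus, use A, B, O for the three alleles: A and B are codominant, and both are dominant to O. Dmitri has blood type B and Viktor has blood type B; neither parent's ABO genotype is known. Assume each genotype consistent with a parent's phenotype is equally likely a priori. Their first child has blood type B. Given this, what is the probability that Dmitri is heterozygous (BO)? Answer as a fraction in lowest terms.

Possible genotypes: Dmitri ∈ {BB, BO}; Viktor ∈ {BB, BO}.
Weight each parental genotype pair by prior × P(type-B child):
  BB × BB: posterior weight 4/15.
  BB × BO: posterior weight 4/15.
  BO × BB: posterior weight 4/15.
  BO × BO: posterior weight 1/5.
Sum the posterior weight over pairs where Dmitri is BO: 7/15.

7/15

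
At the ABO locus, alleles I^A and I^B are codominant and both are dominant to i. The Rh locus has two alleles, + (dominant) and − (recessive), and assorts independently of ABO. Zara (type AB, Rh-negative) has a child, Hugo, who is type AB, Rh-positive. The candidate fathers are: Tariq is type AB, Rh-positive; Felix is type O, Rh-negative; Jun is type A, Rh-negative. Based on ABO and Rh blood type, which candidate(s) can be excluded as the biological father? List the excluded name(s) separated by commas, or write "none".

A candidate is excluded only if no genotype consistent with his phenotype could produce a type AB, Rh-positive child with a type AB, Rh-negative mother.
Felix (type O, Rh-): no genotype consistent with that phenotype can produce a type-AB Rh+ child with a type-AB mother.
Jun (type A, Rh-): no genotype consistent with that phenotype can produce a type-AB Rh+ child with a type-AB mother.

Felix, Jun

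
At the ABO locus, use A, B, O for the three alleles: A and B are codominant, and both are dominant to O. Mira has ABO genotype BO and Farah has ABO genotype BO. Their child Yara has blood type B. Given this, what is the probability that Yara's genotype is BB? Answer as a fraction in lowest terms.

Cross BO × BO → 1/4 BB, 1/2 BO, 1/4 OO.
Type-B genotypes among offspring: BB (1/4), BO (1/2); total 3/4.
P(BB | type B) = (1/4) / (3/4) = 1/3.

1/3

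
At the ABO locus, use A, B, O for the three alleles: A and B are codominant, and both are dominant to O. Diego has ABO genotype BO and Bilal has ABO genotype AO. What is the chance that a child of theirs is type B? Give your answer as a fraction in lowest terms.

ABO cross BO × AO → offspring phenotypes: 1/4 O, 1/4 A, 1/4 B, 1/4 AB.
So P(type B) = 1/4.

1/4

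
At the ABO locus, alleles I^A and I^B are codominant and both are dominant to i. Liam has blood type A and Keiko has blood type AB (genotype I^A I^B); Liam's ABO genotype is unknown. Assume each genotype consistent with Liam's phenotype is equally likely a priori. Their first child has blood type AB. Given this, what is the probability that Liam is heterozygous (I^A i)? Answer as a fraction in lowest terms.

1/3

Possible genotypes: Liam ∈ {I^A I^A, I^A i}; Keiko ∈ {I^A I^B}.
Weight each parental genotype pair by prior × P(type-AB child):
  I^A I^A × I^A I^B: posterior weight 2/3.
  I^A i × I^A I^B: posterior weight 1/3.
Sum the posterior weight over pairs where Liam is I^A i: 1/3.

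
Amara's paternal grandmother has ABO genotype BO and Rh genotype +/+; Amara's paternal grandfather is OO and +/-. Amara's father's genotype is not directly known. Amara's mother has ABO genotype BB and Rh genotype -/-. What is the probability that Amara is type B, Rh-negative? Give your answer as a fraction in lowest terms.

1/4

Amara's father's ABO genotype from BO × OO: 1/2 BO, 1/2 OO.
Crossing each possibility with the mother BB and summing P(type B): 1/2·1 + 1/2·1 = 1.
Similarly for Rh via the father's Rh distribution: P(Rh-) = 1/4.
Independent loci: 1 × 1/4 = 1/4.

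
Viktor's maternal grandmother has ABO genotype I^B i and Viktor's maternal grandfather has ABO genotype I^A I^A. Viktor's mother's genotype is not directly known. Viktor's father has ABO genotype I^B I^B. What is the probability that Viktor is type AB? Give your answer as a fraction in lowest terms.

1/2

Viktor's mother's ABO genotype from I^B i × I^A I^A: 1/2 I^A I^B, 1/2 I^A i.
Crossing each possibility with the father I^B I^B and summing P(type AB): 1/2·1/2 + 1/2·1/2 = 1/2.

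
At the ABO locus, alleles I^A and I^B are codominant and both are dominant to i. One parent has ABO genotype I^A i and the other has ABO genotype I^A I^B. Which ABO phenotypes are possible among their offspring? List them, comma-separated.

Gametes from I^A i × I^A I^B give offspring ABO genotypes I^A I^A, I^A I^B, I^A i, I^B i, i.e. phenotypes A, B, AB.

A, B, AB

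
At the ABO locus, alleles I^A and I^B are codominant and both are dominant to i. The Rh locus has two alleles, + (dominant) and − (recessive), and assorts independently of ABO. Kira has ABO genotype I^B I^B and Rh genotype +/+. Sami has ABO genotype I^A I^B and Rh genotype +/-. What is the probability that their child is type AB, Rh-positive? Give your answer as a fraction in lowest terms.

1/2

ABO cross I^B I^B × I^A I^B → offspring phenotypes: 1/2 B, 1/2 AB.
Rh cross +/+ × +/- → 1 Rh+.
Independent loci: P(type AB, Rh-positive) = 1/2 × 1 = 1/2.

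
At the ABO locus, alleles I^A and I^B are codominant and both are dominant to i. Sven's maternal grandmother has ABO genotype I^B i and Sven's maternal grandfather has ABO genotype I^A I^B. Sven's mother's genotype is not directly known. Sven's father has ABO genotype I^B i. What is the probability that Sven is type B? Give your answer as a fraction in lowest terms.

Sven's mother's ABO genotype from I^B i × I^A I^B: 1/4 I^A I^B, 1/4 I^A i, 1/4 I^B I^B, 1/4 I^B i.
Crossing each possibility with the father I^B i and summing P(type B): 1/4·1/2 + 1/4·1/4 + 1/4·1 + 1/4·3/4 = 5/8.

5/8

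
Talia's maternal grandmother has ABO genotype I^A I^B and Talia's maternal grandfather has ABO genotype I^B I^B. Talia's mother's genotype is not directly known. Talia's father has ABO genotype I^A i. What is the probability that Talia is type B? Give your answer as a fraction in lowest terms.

Talia's mother's ABO genotype from I^A I^B × I^B I^B: 1/2 I^A I^B, 1/2 I^B I^B.
Crossing each possibility with the father I^A i and summing P(type B): 1/2·1/4 + 1/2·1/2 = 3/8.

3/8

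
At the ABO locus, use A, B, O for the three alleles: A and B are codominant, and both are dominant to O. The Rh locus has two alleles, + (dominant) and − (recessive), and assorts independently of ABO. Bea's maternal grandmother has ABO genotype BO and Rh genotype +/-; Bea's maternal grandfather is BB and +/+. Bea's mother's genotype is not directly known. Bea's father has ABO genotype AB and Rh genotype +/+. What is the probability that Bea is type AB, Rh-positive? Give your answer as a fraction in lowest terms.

Bea's mother's ABO genotype from BO × BB: 1/2 BB, 1/2 BO.
Crossing each possibility with the father AB and summing P(type AB): 1/2·1/2 + 1/2·1/4 = 3/8.
Similarly for Rh via the mother's Rh distribution: P(Rh+) = 1.
Independent loci: 3/8 × 1 = 3/8.

3/8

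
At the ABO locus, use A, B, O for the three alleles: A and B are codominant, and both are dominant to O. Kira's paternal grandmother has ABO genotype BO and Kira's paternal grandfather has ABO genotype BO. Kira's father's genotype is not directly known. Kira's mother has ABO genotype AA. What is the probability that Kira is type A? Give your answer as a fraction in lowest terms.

Kira's father's ABO genotype from BO × BO: 1/4 BB, 1/2 BO, 1/4 OO.
Crossing each possibility with the mother AA and summing P(type A): 1/4·0 + 1/2·1/2 + 1/4·1 = 1/2.

1/2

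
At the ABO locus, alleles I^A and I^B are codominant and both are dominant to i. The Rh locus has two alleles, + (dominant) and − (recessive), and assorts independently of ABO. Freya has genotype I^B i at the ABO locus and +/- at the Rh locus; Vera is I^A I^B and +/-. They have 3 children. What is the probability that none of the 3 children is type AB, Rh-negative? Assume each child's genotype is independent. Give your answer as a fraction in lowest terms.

ABO cross I^B i × I^A I^B → 1/4 A, 1/2 B, 1/4 AB.
Rh cross +/- × +/- → 3/4 Rh+, 1/4 Rh-; so P(type AB, Rh-negative) = 1/4 × 1/4 = 1/16 per child.
P(not type AB, Rh-negative) = 15/16 for one child; (15/16)^3 = 3375/4096.

3375/4096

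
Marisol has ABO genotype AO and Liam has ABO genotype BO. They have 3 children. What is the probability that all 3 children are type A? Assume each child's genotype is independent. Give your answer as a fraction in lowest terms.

ABO cross AO × BO → 1/4 O, 1/4 A, 1/4 B, 1/4 AB.
So P(type A) = 1/4 per child.
All 3 independent: (1/4)^3 = 1/64.

1/64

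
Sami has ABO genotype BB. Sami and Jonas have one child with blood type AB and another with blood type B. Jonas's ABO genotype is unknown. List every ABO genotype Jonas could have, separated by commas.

AB, AO

For each candidate genotype of Jonas, check whether crossing it with BB can produce every observed child phenotype.
  AA → possible child types {AB} ✗
  AB → possible child types {B, AB} ✓
  AO → possible child types {B, AB} ✓
  BB → possible child types {B} ✗
  BO → possible child types {B} ✗
  OO → possible child types {B} ✗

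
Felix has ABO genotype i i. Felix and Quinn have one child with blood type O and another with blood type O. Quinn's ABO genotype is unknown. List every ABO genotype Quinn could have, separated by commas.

For each candidate genotype of Quinn, check whether crossing it with i i can produce every observed child phenotype.
  I^A I^A → possible child types {A} ✗
  I^A I^B → possible child types {A, B} ✗
  I^A i → possible child types {O, A} ✓
  I^B I^B → possible child types {B} ✗
  I^B i → possible child types {O, B} ✓
  i i → possible child types {O} ✓

I^A i, I^B i, i i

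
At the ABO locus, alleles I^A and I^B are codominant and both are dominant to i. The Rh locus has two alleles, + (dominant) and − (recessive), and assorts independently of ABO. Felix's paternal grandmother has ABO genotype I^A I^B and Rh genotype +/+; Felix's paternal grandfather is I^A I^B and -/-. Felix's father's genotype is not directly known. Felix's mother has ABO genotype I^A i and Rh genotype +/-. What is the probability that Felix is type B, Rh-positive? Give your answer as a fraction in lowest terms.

3/16

Felix's father's ABO genotype from I^A I^B × I^A I^B: 1/4 I^A I^A, 1/2 I^A I^B, 1/4 I^B I^B.
Crossing each possibility with the mother I^A i and summing P(type B): 1/4·0 + 1/2·1/4 + 1/4·1/2 = 1/4.
Similarly for Rh via the father's Rh distribution: P(Rh+) = 3/4.
Independent loci: 1/4 × 3/4 = 3/16.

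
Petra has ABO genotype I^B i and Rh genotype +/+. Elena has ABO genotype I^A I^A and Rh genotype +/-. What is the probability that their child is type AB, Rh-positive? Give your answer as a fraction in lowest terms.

1/2

ABO cross I^B i × I^A I^A → offspring phenotypes: 1/2 A, 1/2 AB.
Rh cross +/+ × +/- → 1 Rh+.
Independent loci: P(type AB, Rh-positive) = 1/2 × 1 = 1/2.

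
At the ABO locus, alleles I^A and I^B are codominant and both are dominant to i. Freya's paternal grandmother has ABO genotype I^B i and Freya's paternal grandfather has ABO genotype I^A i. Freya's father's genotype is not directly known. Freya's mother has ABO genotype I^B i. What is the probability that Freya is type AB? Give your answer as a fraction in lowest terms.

Freya's father's ABO genotype from I^B i × I^A i: 1/4 I^A I^B, 1/4 I^A i, 1/4 I^B i, 1/4 i i.
Crossing each possibility with the mother I^B i and summing P(type AB): 1/4·1/4 + 1/4·1/4 + 1/4·0 + 1/4·0 = 1/8.

1/8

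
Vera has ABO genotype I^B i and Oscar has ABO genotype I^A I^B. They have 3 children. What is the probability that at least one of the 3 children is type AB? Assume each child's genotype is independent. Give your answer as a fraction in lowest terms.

ABO cross I^B i × I^A I^B → 1/4 A, 1/2 B, 1/4 AB.
So P(type AB) = 1/4 per child.
P(none) = (3/4)^3 = 27/64; P(at least one) = 1 − 27/64 = 37/64.

37/64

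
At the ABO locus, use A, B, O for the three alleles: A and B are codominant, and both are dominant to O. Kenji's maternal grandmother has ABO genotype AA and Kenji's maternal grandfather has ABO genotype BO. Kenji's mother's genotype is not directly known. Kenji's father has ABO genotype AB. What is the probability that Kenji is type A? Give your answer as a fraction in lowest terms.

3/8

Kenji's mother's ABO genotype from AA × BO: 1/2 AB, 1/2 AO.
Crossing each possibility with the father AB and summing P(type A): 1/2·1/4 + 1/2·1/2 = 3/8.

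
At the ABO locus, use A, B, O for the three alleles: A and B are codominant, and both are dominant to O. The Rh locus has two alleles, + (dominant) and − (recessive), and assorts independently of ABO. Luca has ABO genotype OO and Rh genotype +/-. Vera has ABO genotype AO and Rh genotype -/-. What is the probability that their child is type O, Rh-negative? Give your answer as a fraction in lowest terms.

1/4

ABO cross OO × AO → offspring phenotypes: 1/2 O, 1/2 A.
Rh cross +/- × -/- → 1/2 Rh+, 1/2 Rh-.
Independent loci: P(type O, Rh-negative) = 1/2 × 1/2 = 1/4.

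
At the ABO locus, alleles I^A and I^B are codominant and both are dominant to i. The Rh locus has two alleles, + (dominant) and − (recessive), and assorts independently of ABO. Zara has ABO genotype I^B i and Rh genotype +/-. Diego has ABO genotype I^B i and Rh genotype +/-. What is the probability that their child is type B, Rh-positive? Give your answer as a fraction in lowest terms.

ABO cross I^B i × I^B i → offspring phenotypes: 1/4 O, 3/4 B.
Rh cross +/- × +/- → 3/4 Rh+, 1/4 Rh-.
Independent loci: P(type B, Rh-positive) = 3/4 × 3/4 = 9/16.

9/16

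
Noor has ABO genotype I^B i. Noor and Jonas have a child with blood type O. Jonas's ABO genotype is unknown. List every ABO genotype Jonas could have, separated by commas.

For each candidate genotype of Jonas, check whether crossing it with I^B i can produce every observed child phenotype.
  I^A I^A → possible child types {A, AB} ✗
  I^A I^B → possible child types {A, B, AB} ✗
  I^A i → possible child types {O, A, B, AB} ✓
  I^B I^B → possible child types {B} ✗
  I^B i → possible child types {O, B} ✓
  i i → possible child types {O, B} ✓

I^A i, I^B i, i i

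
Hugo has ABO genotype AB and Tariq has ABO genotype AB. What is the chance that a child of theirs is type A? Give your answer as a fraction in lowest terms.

1/4

ABO cross AB × AB → offspring phenotypes: 1/4 A, 1/4 B, 1/2 AB.
So P(type A) = 1/4.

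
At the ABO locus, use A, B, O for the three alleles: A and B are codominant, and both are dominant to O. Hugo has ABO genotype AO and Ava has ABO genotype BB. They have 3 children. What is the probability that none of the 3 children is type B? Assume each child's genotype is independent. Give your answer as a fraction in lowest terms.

1/8

ABO cross AO × BB → 1/2 B, 1/2 AB.
So P(type B) = 1/2 per child.
P(not type B) = 1/2 for one child; (1/2)^3 = 1/8.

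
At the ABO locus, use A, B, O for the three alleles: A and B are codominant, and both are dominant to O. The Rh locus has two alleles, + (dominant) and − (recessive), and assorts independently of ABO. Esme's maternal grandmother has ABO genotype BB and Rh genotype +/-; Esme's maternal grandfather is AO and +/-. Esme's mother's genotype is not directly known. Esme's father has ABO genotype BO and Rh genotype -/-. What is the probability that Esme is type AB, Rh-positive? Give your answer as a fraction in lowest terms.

1/16

Esme's mother's ABO genotype from BB × AO: 1/2 AB, 1/2 BO.
Crossing each possibility with the father BO and summing P(type AB): 1/2·1/4 + 1/2·0 = 1/8.
Similarly for Rh via the mother's Rh distribution: P(Rh+) = 1/2.
Independent loci: 1/8 × 1/2 = 1/16.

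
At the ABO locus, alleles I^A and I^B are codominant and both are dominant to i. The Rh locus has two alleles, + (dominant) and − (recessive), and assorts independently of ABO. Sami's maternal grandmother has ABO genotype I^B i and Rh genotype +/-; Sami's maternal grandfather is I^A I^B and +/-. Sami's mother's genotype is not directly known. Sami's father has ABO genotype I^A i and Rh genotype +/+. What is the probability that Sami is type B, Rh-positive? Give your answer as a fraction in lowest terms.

Sami's mother's ABO genotype from I^B i × I^A I^B: 1/4 I^A I^B, 1/4 I^A i, 1/4 I^B I^B, 1/4 I^B i.
Crossing each possibility with the father I^A i and summing P(type B): 1/4·1/4 + 1/4·0 + 1/4·1/2 + 1/4·1/4 = 1/4.
Similarly for Rh via the mother's Rh distribution: P(Rh+) = 1.
Independent loci: 1/4 × 1 = 1/4.

1/4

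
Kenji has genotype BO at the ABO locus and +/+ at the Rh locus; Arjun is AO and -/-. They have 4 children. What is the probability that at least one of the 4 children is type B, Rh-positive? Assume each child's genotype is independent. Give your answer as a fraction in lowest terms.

ABO cross BO × AO → 1/4 O, 1/4 A, 1/4 B, 1/4 AB.
Rh cross +/+ × -/- → 1 Rh+; so P(type B, Rh-positive) = 1/4 × 1 = 1/4 per child.
P(none) = (3/4)^4 = 81/256; P(at least one) = 1 − 81/256 = 175/256.

175/256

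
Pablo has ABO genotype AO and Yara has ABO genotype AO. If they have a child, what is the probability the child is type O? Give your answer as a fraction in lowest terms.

ABO cross AO × AO → offspring phenotypes: 1/4 O, 3/4 A.
So P(type O) = 1/4.

1/4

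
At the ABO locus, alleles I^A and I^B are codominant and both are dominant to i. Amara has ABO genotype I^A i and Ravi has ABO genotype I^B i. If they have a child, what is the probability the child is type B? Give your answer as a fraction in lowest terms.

1/4

ABO cross I^A i × I^B i → offspring phenotypes: 1/4 O, 1/4 A, 1/4 B, 1/4 AB.
So P(type B) = 1/4.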